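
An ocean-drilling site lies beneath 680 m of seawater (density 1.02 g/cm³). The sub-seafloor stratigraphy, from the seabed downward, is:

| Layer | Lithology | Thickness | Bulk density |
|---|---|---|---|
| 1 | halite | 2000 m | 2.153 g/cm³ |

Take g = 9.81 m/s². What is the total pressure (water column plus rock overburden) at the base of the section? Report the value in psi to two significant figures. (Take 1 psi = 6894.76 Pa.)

7100 psi

seawater: 1020 kg/m³ × 9.81 m/s² × 680 m = 6.804×10^6 Pa = 986.9 psi
halite: 2153 kg/m³ × 9.81 m/s² × 2000 m = 4.224×10^7 Pa = 6127 psi
Total = 986.9 + 6127 = 7113.5 psi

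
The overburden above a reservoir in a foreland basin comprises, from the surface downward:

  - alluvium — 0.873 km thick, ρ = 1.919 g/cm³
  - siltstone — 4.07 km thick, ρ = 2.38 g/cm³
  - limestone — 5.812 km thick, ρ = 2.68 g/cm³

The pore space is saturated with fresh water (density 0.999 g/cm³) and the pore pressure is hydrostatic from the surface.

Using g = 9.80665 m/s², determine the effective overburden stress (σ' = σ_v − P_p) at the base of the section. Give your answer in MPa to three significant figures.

Overburden (lithostatic) stress σ_v:
alluvium: 1919 kg/m³ × 9.80665 m/s² × 873 m = 1.643×10^7 Pa = 16.43 MPa
siltstone: 2380 kg/m³ × 9.80665 m/s² × 4070 m = 9.499×10^7 Pa = 94.99 MPa
limestone: 2680 kg/m³ × 9.80665 m/s² × 5812 m = 1.527×10^8 Pa = 152.7 MPa
Total = 16.43 + 94.99 + 152.7 = 264.17 MPa
Pore pressure P_p = 999 kg/m³ × 9.80665 m/s² × 10755 m = 1.054×10^8 Pa = 105.4 MPa
Effective stress σ' = σ_v − P_p = 264.2 − 105.4 = 158.81 MPa

159 MPa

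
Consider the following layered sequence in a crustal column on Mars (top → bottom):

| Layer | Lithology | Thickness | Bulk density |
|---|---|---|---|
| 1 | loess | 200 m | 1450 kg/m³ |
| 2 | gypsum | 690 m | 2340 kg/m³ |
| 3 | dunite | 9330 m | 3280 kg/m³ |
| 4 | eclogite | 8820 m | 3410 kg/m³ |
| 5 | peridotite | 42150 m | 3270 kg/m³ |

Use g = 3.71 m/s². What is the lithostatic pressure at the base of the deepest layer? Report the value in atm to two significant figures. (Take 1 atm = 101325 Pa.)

7300 atm

loess: 1450 kg/m³ × 3.71 m/s² × 200 m = 1.076×10^6 Pa = 10.62 atm
gypsum: 2340 kg/m³ × 3.71 m/s² × 690 m = 5.990×10^6 Pa = 59.12 atm
dunite: 3280 kg/m³ × 3.71 m/s² × 9330 m = 1.135×10^8 Pa = 1121 atm
eclogite: 3410 kg/m³ × 3.71 m/s² × 8820 m = 1.116×10^8 Pa = 1101 atm
peridotite: 3270 kg/m³ × 3.71 m/s² × 42150 m = 5.114×10^8 Pa = 5047 atm
Total = 10.62 + 59.12 + 1121 + 1101 + 5047 = 7338.1 atm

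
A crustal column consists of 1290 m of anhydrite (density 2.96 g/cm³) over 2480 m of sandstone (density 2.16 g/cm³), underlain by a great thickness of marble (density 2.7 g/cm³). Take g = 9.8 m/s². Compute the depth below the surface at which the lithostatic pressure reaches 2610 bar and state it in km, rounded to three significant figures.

10.2 km

Pressure at base of upper layers: 2960×9.8×1290 + 2160×9.8×2480 = 8.992×10^7 Pa = 899.2 bar
Remaining pressure to be supplied by marble: 2.610×10^8 − 8.992×10^7 = 1.711×10^8 Pa
Additional depth in marble = 1.711×10^8 Pa / (2700 kg/m³ × 9.8 m/s²) = 6465.7 m
Total depth = 3770 m + 6465.7 m = 10236 m
= 10.236 km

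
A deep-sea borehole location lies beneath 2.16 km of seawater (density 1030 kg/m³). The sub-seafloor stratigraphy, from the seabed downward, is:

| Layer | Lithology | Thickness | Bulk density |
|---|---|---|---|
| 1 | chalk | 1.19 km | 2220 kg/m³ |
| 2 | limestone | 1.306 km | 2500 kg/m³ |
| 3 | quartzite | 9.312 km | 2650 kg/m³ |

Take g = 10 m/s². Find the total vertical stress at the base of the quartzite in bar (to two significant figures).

3300 bar

seawater: 1030 kg/m³ × 10 m/s² × 2160 m = 2.225×10^7 Pa = 222.5 bar
chalk: 2220 kg/m³ × 10 m/s² × 1190 m = 2.642×10^7 Pa = 264.2 bar
limestone: 2500 kg/m³ × 10 m/s² × 1306 m = 3.265×10^7 Pa = 326.5 bar
quartzite: 2650 kg/m³ × 10 m/s² × 9312 m = 2.468×10^8 Pa = 2468 bar
Total = 222.5 + 264.2 + 326.5 + 2468 = 3280.8 bar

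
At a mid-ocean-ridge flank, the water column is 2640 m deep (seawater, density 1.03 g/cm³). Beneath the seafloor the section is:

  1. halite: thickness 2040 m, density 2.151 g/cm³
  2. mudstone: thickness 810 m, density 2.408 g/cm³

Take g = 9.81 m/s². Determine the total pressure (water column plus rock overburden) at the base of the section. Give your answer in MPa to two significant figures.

89 MPa

seawater: 1030 kg/m³ × 9.81 m/s² × 2640 m = 2.668×10^7 Pa = 26.68 MPa
halite: 2151 kg/m³ × 9.81 m/s² × 2040 m = 4.305×10^7 Pa = 43.05 MPa
mudstone: 2408 kg/m³ × 9.81 m/s² × 810 m = 1.913×10^7 Pa = 19.13 MPa
Total = 26.68 + 43.05 + 19.13 = 88.856 MPa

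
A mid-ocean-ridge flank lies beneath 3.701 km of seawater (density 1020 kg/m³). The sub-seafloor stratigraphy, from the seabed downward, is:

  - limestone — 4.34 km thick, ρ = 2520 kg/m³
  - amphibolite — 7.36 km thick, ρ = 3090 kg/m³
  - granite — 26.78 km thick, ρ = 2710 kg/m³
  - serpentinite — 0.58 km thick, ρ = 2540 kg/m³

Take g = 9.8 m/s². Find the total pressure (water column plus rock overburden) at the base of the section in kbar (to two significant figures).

seawater: 1020 kg/m³ × 9.8 m/s² × 3701 m = 3.700×10^7 Pa = 0.3700 kbar
limestone: 2520 kg/m³ × 9.8 m/s² × 4340 m = 1.072×10^8 Pa = 1.072 kbar
amphibolite: 3090 kg/m³ × 9.8 m/s² × 7360 m = 2.229×10^8 Pa = 2.229 kbar
granite: 2710 kg/m³ × 9.8 m/s² × 26780 m = 7.112×10^8 Pa = 7.112 kbar
serpentinite: 2540 kg/m³ × 9.8 m/s² × 580 m = 1.444×10^7 Pa = 0.1444 kbar
Total = 0.3700 + 1.072 + 2.229 + 7.112 + 0.1444 = 10.927 kbar

11 kbar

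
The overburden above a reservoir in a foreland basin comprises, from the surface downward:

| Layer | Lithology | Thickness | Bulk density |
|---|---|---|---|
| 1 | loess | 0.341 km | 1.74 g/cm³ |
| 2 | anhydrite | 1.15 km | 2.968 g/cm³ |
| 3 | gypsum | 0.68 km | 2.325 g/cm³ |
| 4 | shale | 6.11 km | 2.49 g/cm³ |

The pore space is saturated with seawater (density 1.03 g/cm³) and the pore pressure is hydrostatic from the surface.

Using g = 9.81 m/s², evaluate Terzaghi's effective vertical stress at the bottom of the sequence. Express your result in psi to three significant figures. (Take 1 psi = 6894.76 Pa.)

Overburden (lithostatic) stress σ_v:
loess: 1740 kg/m³ × 9.81 m/s² × 341 m = 5.821×10^6 Pa = 5.821 MPa
anhydrite: 2968 kg/m³ × 9.81 m/s² × 1150 m = 3.348×10^7 Pa = 33.48 MPa
gypsum: 2325 kg/m³ × 9.81 m/s² × 680 m = 1.551×10^7 Pa = 15.51 MPa
shale: 2490 kg/m³ × 9.81 m/s² × 6110 m = 1.492×10^8 Pa = 149.2 MPa
Total = 5.821 + 33.48 + 15.51 + 149.2 = 204.06 MPa
Pore pressure P_p = 1030 kg/m³ × 9.81 m/s² × 8281 m = 8.367×10^7 Pa = 83.67 MPa
Effective stress σ' = σ_v − P_p = 204.1 − 83.67 = 120.39 MPa = 17461 psi

17500 psi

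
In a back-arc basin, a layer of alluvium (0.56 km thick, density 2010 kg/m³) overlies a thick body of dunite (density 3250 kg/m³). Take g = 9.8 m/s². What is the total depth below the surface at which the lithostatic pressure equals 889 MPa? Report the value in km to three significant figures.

28.1 km

Pressure at base of upper layers: 2010×9.8×560 = 1.103×10^7 Pa = 11.03 MPa
Remaining pressure to be supplied by dunite: 8.890×10^8 − 1.103×10^7 = 8.780×10^8 Pa
Additional depth in dunite = 8.780×10^8 Pa / (3250 kg/m³ × 9.8 m/s²) = 27566 m
Total depth = 560 m + 27566 m = 28126 m
= 28.126 km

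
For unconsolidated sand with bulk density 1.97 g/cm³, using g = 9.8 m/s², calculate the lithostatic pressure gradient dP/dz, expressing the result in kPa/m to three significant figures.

dP/dz = ρg = 1970 kg/m³ × 9.8 m/s² = 19306 Pa/m
= 19306 Pa/m × (1 kPa/m / 1000.0 Pa/m) = 19.306 kPa/m

19.3 kPa/m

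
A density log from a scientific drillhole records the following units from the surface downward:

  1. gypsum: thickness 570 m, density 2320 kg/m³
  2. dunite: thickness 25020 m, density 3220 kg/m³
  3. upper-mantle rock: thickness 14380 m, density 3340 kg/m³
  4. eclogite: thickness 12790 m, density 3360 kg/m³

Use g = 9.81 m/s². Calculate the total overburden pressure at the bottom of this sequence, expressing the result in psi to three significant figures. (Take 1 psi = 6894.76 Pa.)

246000 psi

gypsum: 2320 kg/m³ × 9.81 m/s² × 570 m = 1.297×10^7 Pa = 1882 psi
dunite: 3220 kg/m³ × 9.81 m/s² × 25020 m = 7.903×10^8 Pa = 1.146×10^5 psi
upper-mantle rock: 3340 kg/m³ × 9.81 m/s² × 14380 m = 4.712×10^8 Pa = 68337 psi
eclogite: 3360 kg/m³ × 9.81 m/s² × 12790 m = 4.216×10^8 Pa = 61145 psi
Total = 1882 + 1.146×10^5 + 68337 + 61145 = 2.4599×10^5 psi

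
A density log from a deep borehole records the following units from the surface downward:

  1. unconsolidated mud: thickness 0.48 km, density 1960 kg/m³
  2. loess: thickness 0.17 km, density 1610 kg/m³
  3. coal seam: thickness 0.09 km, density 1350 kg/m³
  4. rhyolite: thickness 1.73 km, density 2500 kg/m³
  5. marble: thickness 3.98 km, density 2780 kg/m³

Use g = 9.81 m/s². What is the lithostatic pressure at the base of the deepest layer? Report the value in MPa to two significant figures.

160 MPa

unconsolidated mud: 1960 kg/m³ × 9.81 m/s² × 480 m = 9.229×10^6 Pa = 9.229 MPa
loess: 1610 kg/m³ × 9.81 m/s² × 170 m = 2.685×10^6 Pa = 2.685 MPa
coal seam: 1350 kg/m³ × 9.81 m/s² × 90 m = 1.192×10^6 Pa = 1.192 MPa
rhyolite: 2500 kg/m³ × 9.81 m/s² × 1730 m = 4.243×10^7 Pa = 42.43 MPa
marble: 2780 kg/m³ × 9.81 m/s² × 3980 m = 1.085×10^8 Pa = 108.5 MPa
Total = 9.229 + 2.685 + 1.192 + 42.43 + 108.5 = 164.08 MPa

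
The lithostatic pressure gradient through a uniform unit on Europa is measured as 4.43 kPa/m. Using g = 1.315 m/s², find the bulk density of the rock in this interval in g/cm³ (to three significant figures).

3.37 g/cm³

ρ = (dP/dz)/g = 4.43 kPa/m / 1.315 m/s² = 4430.0 Pa/m / 1.315 m/s² = 3368.8 kg/m³
= 3.369 g/cm³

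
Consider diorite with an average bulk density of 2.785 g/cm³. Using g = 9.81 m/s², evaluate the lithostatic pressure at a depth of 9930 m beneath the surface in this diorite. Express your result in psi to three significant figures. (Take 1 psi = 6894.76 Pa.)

39300 psi

diorite: 2785 kg/m³ × 9.81 m/s² × 9930 m = 2.713×10^8 Pa = 39348 psi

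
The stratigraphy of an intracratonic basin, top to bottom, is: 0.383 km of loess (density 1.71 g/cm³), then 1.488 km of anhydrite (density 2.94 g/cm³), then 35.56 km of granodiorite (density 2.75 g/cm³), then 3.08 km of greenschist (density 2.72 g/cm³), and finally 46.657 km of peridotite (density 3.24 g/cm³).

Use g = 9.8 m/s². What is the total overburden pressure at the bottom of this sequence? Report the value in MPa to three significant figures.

2570 MPa

loess: 1710 kg/m³ × 9.8 m/s² × 383 m = 6.418×10^6 Pa = 6.418 MPa
anhydrite: 2940 kg/m³ × 9.8 m/s² × 1488 m = 4.287×10^7 Pa = 42.87 MPa
granodiorite: 2750 kg/m³ × 9.8 m/s² × 35560 m = 9.583×10^8 Pa = 958.3 MPa
greenschist: 2720 kg/m³ × 9.8 m/s² × 3080 m = 8.210×10^7 Pa = 82.10 MPa
peridotite: 3240 kg/m³ × 9.8 m/s² × 46657 m = 1.481×10^9 Pa = 1481 MPa
Total = 6.418 + 42.87 + 958.3 + 82.10 + 1481 = 2571.2 MPa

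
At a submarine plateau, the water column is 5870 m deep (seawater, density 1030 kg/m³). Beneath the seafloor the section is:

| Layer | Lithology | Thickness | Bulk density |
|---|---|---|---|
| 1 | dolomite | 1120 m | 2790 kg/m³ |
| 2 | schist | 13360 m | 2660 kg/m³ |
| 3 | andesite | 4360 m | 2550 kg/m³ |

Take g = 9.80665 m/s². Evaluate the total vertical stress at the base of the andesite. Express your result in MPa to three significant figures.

seawater: 1030 kg/m³ × 9.80665 m/s² × 5870 m = 5.929×10^7 Pa = 59.29 MPa
dolomite: 2790 kg/m³ × 9.80665 m/s² × 1120 m = 3.064×10^7 Pa = 30.64 MPa
schist: 2660 kg/m³ × 9.80665 m/s² × 13360 m = 3.485×10^8 Pa = 348.5 MPa
andesite: 2550 kg/m³ × 9.80665 m/s² × 4360 m = 1.090×10^8 Pa = 109.0 MPa
Total = 59.29 + 30.64 + 348.5 + 109.0 = 547.47 MPa

547 MPa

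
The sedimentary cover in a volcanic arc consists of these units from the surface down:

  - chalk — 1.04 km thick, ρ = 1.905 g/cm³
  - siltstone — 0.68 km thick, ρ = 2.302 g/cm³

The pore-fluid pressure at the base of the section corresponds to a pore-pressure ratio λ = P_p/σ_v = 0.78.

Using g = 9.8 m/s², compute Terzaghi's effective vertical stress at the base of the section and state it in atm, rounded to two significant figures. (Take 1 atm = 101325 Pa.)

75 atm

Overburden (lithostatic) stress σ_v:
chalk: 1905 kg/m³ × 9.8 m/s² × 1040 m = 1.942×10^7 Pa = 19.42 MPa
siltstone: 2302 kg/m³ × 9.8 m/s² × 680 m = 1.534×10^7 Pa = 15.34 MPa
Total = 19.42 + 15.34 = 34.756 MPa
Pore pressure P_p = λ·σ_v = 0.78 × 34.76 MPa = 27.11 MPa
Effective stress σ' = σ_v − P_p = 34.76 − 27.11 = 7.6464 MPa = 75.464 atm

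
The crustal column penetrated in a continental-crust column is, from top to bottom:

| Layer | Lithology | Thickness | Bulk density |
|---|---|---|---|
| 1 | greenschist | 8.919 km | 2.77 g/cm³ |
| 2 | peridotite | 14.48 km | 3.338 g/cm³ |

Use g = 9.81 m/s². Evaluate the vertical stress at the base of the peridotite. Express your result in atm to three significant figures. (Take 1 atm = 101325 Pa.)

7070 atm

greenschist: 2770 kg/m³ × 9.81 m/s² × 8919 m = 2.424×10^8 Pa = 2392 atm
peridotite: 3338 kg/m³ × 9.81 m/s² × 14480 m = 4.742×10^8 Pa = 4680 atm
Total = 2392 + 4680 = 7071.5 atm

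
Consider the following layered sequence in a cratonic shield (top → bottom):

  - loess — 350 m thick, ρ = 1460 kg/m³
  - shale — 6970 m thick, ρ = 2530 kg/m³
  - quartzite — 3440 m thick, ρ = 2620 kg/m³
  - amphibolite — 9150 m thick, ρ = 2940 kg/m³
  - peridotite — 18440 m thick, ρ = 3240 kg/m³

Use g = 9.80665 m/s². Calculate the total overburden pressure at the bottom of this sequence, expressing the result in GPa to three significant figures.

loess: 1460 kg/m³ × 9.80665 m/s² × 350 m = 5.011×10^6 Pa = 5.011×10^-3 GPa
shale: 2530 kg/m³ × 9.80665 m/s² × 6970 m = 1.729×10^8 Pa = 0.1729 GPa
quartzite: 2620 kg/m³ × 9.80665 m/s² × 3440 m = 8.839×10^7 Pa = 0.08839 GPa
amphibolite: 2940 kg/m³ × 9.80665 m/s² × 9150 m = 2.638×10^8 Pa = 0.2638 GPa
peridotite: 3240 kg/m³ × 9.80665 m/s² × 18440 m = 5.859×10^8 Pa = 0.5859 GPa
Total = 5.011×10^-3 + 0.1729 + 0.08839 + 0.2638 + 0.5859 = 1.1160 GPa

1.12 GPa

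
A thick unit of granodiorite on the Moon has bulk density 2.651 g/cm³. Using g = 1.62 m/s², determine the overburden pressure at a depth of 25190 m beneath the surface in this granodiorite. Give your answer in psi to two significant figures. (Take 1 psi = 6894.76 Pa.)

granodiorite: 2651 kg/m³ × 1.62 m/s² × 25190 m = 1.082×10^8 Pa = 15690 psi

16000 psi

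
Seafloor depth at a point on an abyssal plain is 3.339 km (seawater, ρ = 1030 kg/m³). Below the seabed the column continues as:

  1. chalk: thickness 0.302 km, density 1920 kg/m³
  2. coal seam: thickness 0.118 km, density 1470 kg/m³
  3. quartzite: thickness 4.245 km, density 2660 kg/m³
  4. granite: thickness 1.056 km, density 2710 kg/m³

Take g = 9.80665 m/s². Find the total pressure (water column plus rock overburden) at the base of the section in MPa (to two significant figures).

seawater: 1030 kg/m³ × 9.80665 m/s² × 3339 m = 3.373×10^7 Pa = 33.73 MPa
chalk: 1920 kg/m³ × 9.80665 m/s² × 302 m = 5.686×10^6 Pa = 5.686 MPa
coal seam: 1470 kg/m³ × 9.80665 m/s² × 118 m = 1.701×10^6 Pa = 1.701 MPa
quartzite: 2660 kg/m³ × 9.80665 m/s² × 4245 m = 1.107×10^8 Pa = 110.7 MPa
granite: 2710 kg/m³ × 9.80665 m/s² × 1056 m = 2.806×10^7 Pa = 28.06 MPa
Total = 33.73 + 5.686 + 1.701 + 110.7 + 28.06 = 179.91 MPa

180 MPa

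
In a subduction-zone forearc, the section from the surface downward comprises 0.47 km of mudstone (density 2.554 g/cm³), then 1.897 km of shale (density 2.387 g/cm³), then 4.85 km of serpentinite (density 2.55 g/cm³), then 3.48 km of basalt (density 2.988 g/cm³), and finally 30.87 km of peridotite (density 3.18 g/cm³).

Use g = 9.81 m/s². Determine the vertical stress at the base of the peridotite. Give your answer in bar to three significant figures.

12400 bar

mudstone: 2554 kg/m³ × 9.81 m/s² × 470 m = 1.178×10^7 Pa = 117.8 bar
shale: 2387 kg/m³ × 9.81 m/s² × 1897 m = 4.442×10^7 Pa = 444.2 bar
serpentinite: 2550 kg/m³ × 9.81 m/s² × 4850 m = 1.213×10^8 Pa = 1213 bar
basalt: 2988 kg/m³ × 9.81 m/s² × 3480 m = 1.020×10^8 Pa = 1020 bar
peridotite: 3180 kg/m³ × 9.81 m/s² × 30870 m = 9.630×10^8 Pa = 9630 bar
Total = 117.8 + 444.2 + 1213 + 1020 + 9630 = 12425 bar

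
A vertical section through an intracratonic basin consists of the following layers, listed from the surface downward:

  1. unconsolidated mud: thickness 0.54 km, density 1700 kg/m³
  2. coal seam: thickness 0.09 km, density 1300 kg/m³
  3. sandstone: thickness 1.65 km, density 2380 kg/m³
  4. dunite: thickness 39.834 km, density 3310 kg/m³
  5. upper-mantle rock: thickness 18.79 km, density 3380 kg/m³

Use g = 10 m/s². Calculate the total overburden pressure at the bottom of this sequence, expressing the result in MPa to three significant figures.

2000 MPa

unconsolidated mud: 1700 kg/m³ × 10 m/s² × 540 m = 9.180×10^6 Pa = 9.180 MPa
coal seam: 1300 kg/m³ × 10 m/s² × 90 m = 1.170×10^6 Pa = 1.170 MPa
sandstone: 2380 kg/m³ × 10 m/s² × 1650 m = 3.927×10^7 Pa = 39.27 MPa
dunite: 3310 kg/m³ × 10 m/s² × 39834 m = 1.319×10^9 Pa = 1319 MPa
upper-mantle rock: 3380 kg/m³ × 10 m/s² × 18790 m = 6.351×10^8 Pa = 635.1 MPa
Total = 9.180 + 1.170 + 39.27 + 1319 + 635.1 = 2003.2 MPa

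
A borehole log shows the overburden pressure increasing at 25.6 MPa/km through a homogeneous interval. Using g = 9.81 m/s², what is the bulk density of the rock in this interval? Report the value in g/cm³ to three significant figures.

ρ = (dP/dz)/g = 25.6 MPa/km / 9.81 m/s² = 25600 Pa/m / 9.81 m/s² = 2609.6 kg/m³
= 2.610 g/cm³

2.61 g/cm³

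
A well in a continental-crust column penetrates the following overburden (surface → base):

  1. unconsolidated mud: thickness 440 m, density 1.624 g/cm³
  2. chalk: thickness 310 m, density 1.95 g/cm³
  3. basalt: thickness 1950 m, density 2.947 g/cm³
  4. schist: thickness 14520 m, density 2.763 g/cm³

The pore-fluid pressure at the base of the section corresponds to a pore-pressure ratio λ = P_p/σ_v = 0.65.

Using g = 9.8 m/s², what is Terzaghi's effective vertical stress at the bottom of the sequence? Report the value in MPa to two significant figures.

160 MPa

Overburden (lithostatic) stress σ_v:
unconsolidated mud: 1624 kg/m³ × 9.8 m/s² × 440 m = 7.003×10^6 Pa = 7.003 MPa
chalk: 1950 kg/m³ × 9.8 m/s² × 310 m = 5.924×10^6 Pa = 5.924 MPa
basalt: 2947 kg/m³ × 9.8 m/s² × 1950 m = 5.632×10^7 Pa = 56.32 MPa
schist: 2763 kg/m³ × 9.8 m/s² × 14520 m = 3.932×10^8 Pa = 393.2 MPa
Total = 7.003 + 5.924 + 56.32 + 393.2 = 462.41 MPa
Pore pressure P_p = λ·σ_v = 0.65 × 462.4 MPa = 300.6 MPa
Effective stress σ' = σ_v − P_p = 462.4 − 300.6 = 161.84 MPa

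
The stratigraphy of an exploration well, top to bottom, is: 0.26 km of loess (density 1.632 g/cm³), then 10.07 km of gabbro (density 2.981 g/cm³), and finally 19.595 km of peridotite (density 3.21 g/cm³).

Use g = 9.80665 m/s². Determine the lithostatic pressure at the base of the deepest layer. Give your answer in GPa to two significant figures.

loess: 1632 kg/m³ × 9.80665 m/s² × 260 m = 4.161×10^6 Pa = 4.161×10^-3 GPa
gabbro: 2981 kg/m³ × 9.80665 m/s² × 10070 m = 2.944×10^8 Pa = 0.2944 GPa
peridotite: 3210 kg/m³ × 9.80665 m/s² × 19595 m = 6.168×10^8 Pa = 0.6168 GPa
Total = 4.161×10^-3 + 0.2944 + 0.6168 = 0.91538 GPa

0.92 GPa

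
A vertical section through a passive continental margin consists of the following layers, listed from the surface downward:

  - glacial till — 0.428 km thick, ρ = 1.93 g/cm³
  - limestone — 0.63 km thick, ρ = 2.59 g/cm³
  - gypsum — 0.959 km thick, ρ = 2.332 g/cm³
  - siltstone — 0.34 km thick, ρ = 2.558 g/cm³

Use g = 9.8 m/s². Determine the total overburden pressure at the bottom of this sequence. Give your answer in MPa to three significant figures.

glacial till: 1930 kg/m³ × 9.8 m/s² × 428 m = 8.095×10^6 Pa = 8.095 MPa
limestone: 2590 kg/m³ × 9.8 m/s² × 630 m = 1.599×10^7 Pa = 15.99 MPa
gypsum: 2332 kg/m³ × 9.8 m/s² × 959 m = 2.192×10^7 Pa = 21.92 MPa
siltstone: 2558 kg/m³ × 9.8 m/s² × 340 m = 8.523×10^6 Pa = 8.523 MPa
Total = 8.095 + 15.99 + 21.92 + 8.523 = 54.526 MPa

54.5 MPa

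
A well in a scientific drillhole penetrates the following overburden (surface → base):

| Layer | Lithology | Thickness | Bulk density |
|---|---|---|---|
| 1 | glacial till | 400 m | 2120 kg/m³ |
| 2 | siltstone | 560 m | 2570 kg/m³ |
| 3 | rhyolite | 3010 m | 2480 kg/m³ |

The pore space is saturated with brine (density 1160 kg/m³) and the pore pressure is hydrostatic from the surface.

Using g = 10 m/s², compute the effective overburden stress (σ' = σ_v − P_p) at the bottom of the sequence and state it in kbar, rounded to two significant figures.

0.51 kbar

Overburden (lithostatic) stress σ_v:
glacial till: 2120 kg/m³ × 10 m/s² × 400 m = 8.480×10^6 Pa = 8.480 MPa
siltstone: 2570 kg/m³ × 10 m/s² × 560 m = 1.439×10^7 Pa = 14.39 MPa
rhyolite: 2480 kg/m³ × 10 m/s² × 3010 m = 7.465×10^7 Pa = 74.65 MPa
Total = 8.480 + 14.39 + 74.65 = 97.520 MPa
Pore pressure P_p = 1160 kg/m³ × 10 m/s² × 3970 m = 4.605×10^7 Pa = 46.05 MPa
Effective stress σ' = σ_v − P_p = 97.52 − 46.05 = 51.468 MPa = 0.51468 kbar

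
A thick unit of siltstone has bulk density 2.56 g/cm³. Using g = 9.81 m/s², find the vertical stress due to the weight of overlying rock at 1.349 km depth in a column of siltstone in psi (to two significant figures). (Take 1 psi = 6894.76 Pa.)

4900 psi

siltstone: 2560 kg/m³ × 9.81 m/s² × 1349 m = 3.388×10^7 Pa = 4914 psi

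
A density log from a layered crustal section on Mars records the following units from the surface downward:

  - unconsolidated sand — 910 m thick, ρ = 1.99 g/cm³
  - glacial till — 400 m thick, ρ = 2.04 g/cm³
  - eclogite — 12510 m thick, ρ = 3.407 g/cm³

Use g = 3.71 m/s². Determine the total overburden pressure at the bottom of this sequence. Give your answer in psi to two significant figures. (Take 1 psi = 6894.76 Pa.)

unconsolidated sand: 1990 kg/m³ × 3.71 m/s² × 910 m = 6.718×10^6 Pa = 974.4 psi
glacial till: 2040 kg/m³ × 3.71 m/s² × 400 m = 3.027×10^6 Pa = 439.1 psi
eclogite: 3407 kg/m³ × 3.71 m/s² × 12510 m = 1.581×10^8 Pa = 22934 psi
Total = 974.4 + 439.1 + 22934 = 24348 psi

24000 psi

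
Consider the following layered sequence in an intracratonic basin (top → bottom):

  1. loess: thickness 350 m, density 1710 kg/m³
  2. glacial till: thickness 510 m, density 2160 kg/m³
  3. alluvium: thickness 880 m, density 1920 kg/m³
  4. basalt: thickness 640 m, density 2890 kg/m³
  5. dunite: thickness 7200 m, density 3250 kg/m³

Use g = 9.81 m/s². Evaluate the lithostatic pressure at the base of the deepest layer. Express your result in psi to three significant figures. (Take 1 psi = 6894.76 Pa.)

40700 psi

loess: 1710 kg/m³ × 9.81 m/s² × 350 m = 5.871×10^6 Pa = 851.6 psi
glacial till: 2160 kg/m³ × 9.81 m/s² × 510 m = 1.081×10^7 Pa = 1567 psi
alluvium: 1920 kg/m³ × 9.81 m/s² × 880 m = 1.657×10^7 Pa = 2404 psi
basalt: 2890 kg/m³ × 9.81 m/s² × 640 m = 1.814×10^7 Pa = 2632 psi
dunite: 3250 kg/m³ × 9.81 m/s² × 7200 m = 2.296×10^8 Pa = 33294 psi
Total = 851.6 + 1567 + 2404 + 2632 + 33294 = 40749 psi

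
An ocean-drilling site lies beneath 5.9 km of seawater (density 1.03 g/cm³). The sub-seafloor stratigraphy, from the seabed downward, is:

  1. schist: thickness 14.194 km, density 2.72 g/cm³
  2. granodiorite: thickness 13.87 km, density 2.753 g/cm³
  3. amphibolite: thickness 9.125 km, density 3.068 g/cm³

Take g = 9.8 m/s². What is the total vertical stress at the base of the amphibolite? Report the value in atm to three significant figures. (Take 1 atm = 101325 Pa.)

seawater: 1030 kg/m³ × 9.8 m/s² × 5900 m = 5.955×10^7 Pa = 587.8 atm
schist: 2720 kg/m³ × 9.8 m/s² × 14194 m = 3.784×10^8 Pa = 3734 atm
granodiorite: 2753 kg/m³ × 9.8 m/s² × 13870 m = 3.742×10^8 Pa = 3693 atm
amphibolite: 3068 kg/m³ × 9.8 m/s² × 9125 m = 2.744×10^8 Pa = 2708 atm
Total = 587.8 + 3734 + 3693 + 2708 = 10723 atm

10700 atm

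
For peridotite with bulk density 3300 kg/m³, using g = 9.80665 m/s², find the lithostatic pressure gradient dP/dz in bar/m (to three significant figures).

dP/dz = ρg = 3300 kg/m³ × 9.80665 m/s² = 32362 Pa/m
= 32362 Pa/m × (1 bar/m / 1.0000×10^5 Pa/m) = 0.32362 bar/m

0.324 bar/m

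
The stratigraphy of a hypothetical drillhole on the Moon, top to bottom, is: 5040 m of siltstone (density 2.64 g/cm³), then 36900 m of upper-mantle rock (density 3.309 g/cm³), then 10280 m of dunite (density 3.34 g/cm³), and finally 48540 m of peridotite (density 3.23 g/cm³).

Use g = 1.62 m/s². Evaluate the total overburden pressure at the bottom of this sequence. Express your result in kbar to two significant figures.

5.3 kbar

siltstone: 2640 kg/m³ × 1.62 m/s² × 5040 m = 2.156×10^7 Pa = 0.2156 kbar
upper-mantle rock: 3309 kg/m³ × 1.62 m/s² × 36900 m = 1.978×10^8 Pa = 1.978 kbar
dunite: 3340 kg/m³ × 1.62 m/s² × 10280 m = 5.562×10^7 Pa = 0.5562 kbar
peridotite: 3230 kg/m³ × 1.62 m/s² × 48540 m = 2.540×10^8 Pa = 2.540 kbar
Total = 0.2156 + 1.978 + 0.5562 + 2.540 = 5.2897 kbar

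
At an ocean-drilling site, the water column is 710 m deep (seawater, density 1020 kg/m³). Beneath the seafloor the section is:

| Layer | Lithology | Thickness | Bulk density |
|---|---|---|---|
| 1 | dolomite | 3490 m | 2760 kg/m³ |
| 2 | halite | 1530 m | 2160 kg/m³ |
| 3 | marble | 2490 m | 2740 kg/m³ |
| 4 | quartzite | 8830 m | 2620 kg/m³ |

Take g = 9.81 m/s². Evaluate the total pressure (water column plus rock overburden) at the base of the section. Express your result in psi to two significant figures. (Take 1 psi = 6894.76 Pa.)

seawater: 1020 kg/m³ × 9.81 m/s² × 710 m = 7.104×10^6 Pa = 1030 psi
dolomite: 2760 kg/m³ × 9.81 m/s² × 3490 m = 9.449×10^7 Pa = 13705 psi
halite: 2160 kg/m³ × 9.81 m/s² × 1530 m = 3.242×10^7 Pa = 4702 psi
marble: 2740 kg/m³ × 9.81 m/s² × 2490 m = 6.693×10^7 Pa = 9707 psi
quartzite: 2620 kg/m³ × 9.81 m/s² × 8830 m = 2.270×10^8 Pa = 32916 psi
Total = 1030 + 13705 + 4702 + 9707 + 32916 = 62061 psi

62000 psi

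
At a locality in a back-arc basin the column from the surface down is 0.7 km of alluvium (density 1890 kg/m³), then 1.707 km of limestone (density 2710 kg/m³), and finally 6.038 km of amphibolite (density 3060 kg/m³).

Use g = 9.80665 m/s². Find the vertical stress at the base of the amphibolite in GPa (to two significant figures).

0.24 GPa

alluvium: 1890 kg/m³ × 9.80665 m/s² × 700 m = 1.297×10^7 Pa = 0.01297 GPa
limestone: 2710 kg/m³ × 9.80665 m/s² × 1707 m = 4.537×10^7 Pa = 0.04537 GPa
amphibolite: 3060 kg/m³ × 9.80665 m/s² × 6038 m = 1.812×10^8 Pa = 0.1812 GPa
Total = 0.01297 + 0.04537 + 0.1812 = 0.23953 GPa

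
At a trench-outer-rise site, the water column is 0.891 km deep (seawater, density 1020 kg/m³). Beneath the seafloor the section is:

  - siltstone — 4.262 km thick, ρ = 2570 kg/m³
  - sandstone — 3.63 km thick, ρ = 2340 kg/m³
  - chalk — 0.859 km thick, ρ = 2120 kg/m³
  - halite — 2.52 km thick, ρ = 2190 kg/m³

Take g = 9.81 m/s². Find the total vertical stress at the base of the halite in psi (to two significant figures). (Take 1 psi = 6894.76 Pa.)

39000 psi

seawater: 1020 kg/m³ × 9.81 m/s² × 891 m = 8.916×10^6 Pa = 1293 psi
siltstone: 2570 kg/m³ × 9.81 m/s² × 4262 m = 1.075×10^8 Pa = 15585 psi
sandstone: 2340 kg/m³ × 9.81 m/s² × 3630 m = 8.333×10^7 Pa = 12086 psi
chalk: 2120 kg/m³ × 9.81 m/s² × 859 m = 1.786×10^7 Pa = 2591 psi
halite: 2190 kg/m³ × 9.81 m/s² × 2520 m = 5.414×10^7 Pa = 7852 psi
Total = 1293 + 15585 + 12086 + 2591 + 7852 = 39407 psi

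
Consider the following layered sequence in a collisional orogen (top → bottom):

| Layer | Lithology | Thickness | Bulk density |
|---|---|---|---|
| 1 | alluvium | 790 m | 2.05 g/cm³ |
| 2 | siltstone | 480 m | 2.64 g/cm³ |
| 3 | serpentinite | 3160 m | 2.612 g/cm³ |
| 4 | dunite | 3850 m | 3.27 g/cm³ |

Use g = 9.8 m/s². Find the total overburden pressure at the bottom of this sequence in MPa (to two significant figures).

230 MPa

alluvium: 2050 kg/m³ × 9.8 m/s² × 790 m = 1.587×10^7 Pa = 15.87 MPa
siltstone: 2640 kg/m³ × 9.8 m/s² × 480 m = 1.242×10^7 Pa = 12.42 MPa
serpentinite: 2612 kg/m³ × 9.8 m/s² × 3160 m = 8.089×10^7 Pa = 80.89 MPa
dunite: 3270 kg/m³ × 9.8 m/s² × 3850 m = 1.234×10^8 Pa = 123.4 MPa
Total = 15.87 + 12.42 + 80.89 + 123.4 = 232.56 MPa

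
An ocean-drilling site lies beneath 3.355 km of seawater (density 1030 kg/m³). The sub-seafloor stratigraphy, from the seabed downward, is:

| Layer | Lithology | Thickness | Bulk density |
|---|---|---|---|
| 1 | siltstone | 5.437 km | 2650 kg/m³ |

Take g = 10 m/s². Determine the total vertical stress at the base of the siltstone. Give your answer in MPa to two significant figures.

180 MPa

seawater: 1030 kg/m³ × 10 m/s² × 3355 m = 3.456×10^7 Pa = 34.56 MPa
siltstone: 2650 kg/m³ × 10 m/s² × 5437 m = 1.441×10^8 Pa = 144.1 MPa
Total = 34.56 + 144.1 = 178.64 MPa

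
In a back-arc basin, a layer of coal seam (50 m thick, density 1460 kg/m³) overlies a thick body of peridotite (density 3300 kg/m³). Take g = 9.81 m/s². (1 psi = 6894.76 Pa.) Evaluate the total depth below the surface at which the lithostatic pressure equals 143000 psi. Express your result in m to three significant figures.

30500 m

Pressure at base of upper layers: 1460×9.81×50 = 7.161×10^5 Pa = 103.9 psi
Remaining pressure to be supplied by peridotite: 9.860×10^8 − 7.161×10^5 = 9.852×10^8 Pa
Additional depth in peridotite = 9.852×10^8 Pa / (3300 kg/m³ × 9.81 m/s²) = 30434 m
Total depth = 50 m + 30434 m = 30484 m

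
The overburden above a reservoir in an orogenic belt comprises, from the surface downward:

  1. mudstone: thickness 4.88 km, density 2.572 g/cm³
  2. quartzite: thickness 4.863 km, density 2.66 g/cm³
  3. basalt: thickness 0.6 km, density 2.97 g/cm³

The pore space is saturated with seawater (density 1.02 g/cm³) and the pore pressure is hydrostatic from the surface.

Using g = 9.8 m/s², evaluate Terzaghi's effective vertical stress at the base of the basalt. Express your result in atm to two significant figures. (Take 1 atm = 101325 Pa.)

1600 atm

Overburden (lithostatic) stress σ_v:
mudstone: 2572 kg/m³ × 9.8 m/s² × 4880 m = 1.230×10^8 Pa = 123.0 MPa
quartzite: 2660 kg/m³ × 9.8 m/s² × 4863 m = 1.268×10^8 Pa = 126.8 MPa
basalt: 2970 kg/m³ × 9.8 m/s² × 600 m = 1.746×10^7 Pa = 17.46 MPa
Total = 123.0 + 126.8 + 17.46 = 267.24 MPa
Pore pressure P_p = 1020 kg/m³ × 9.8 m/s² × 10343 m = 1.034×10^8 Pa = 103.4 MPa
Effective stress σ' = σ_v − P_p = 267.2 − 103.4 = 163.85 MPa = 1617.0 atm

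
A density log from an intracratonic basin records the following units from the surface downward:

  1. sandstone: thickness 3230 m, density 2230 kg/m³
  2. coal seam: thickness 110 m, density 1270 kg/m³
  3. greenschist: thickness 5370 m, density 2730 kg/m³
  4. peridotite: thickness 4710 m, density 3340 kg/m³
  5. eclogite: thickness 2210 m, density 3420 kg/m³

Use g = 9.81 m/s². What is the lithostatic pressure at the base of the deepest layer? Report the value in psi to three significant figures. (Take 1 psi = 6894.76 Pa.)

64400 psi

sandstone: 2230 kg/m³ × 9.81 m/s² × 3230 m = 7.066×10^7 Pa = 10248 psi
coal seam: 1270 kg/m³ × 9.81 m/s² × 110 m = 1.370×10^6 Pa = 198.8 psi
greenschist: 2730 kg/m³ × 9.81 m/s² × 5370 m = 1.438×10^8 Pa = 20859 psi
peridotite: 3340 kg/m³ × 9.81 m/s² × 4710 m = 1.543×10^8 Pa = 22383 psi
eclogite: 3420 kg/m³ × 9.81 m/s² × 2210 m = 7.415×10^7 Pa = 10754 psi
Total = 10248 + 198.8 + 20859 + 22383 + 10754 = 64443 psi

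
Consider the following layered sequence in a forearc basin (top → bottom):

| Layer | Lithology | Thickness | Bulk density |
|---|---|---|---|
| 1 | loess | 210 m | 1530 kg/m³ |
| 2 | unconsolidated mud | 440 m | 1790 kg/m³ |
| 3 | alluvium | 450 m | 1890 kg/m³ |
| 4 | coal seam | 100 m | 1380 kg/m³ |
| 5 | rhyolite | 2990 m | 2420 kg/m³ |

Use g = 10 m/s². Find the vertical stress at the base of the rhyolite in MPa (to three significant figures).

93.3 MPa

loess: 1530 kg/m³ × 10 m/s² × 210 m = 3.213×10^6 Pa = 3.213 MPa
unconsolidated mud: 1790 kg/m³ × 10 m/s² × 440 m = 7.876×10^6 Pa = 7.876 MPa
alluvium: 1890 kg/m³ × 10 m/s² × 450 m = 8.505×10^6 Pa = 8.505 MPa
coal seam: 1380 kg/m³ × 10 m/s² × 100 m = 1.380×10^6 Pa = 1.380 MPa
rhyolite: 2420 kg/m³ × 10 m/s² × 2990 m = 7.236×10^7 Pa = 72.36 MPa
Total = 3.213 + 7.876 + 8.505 + 1.380 + 72.36 = 93.332 MPa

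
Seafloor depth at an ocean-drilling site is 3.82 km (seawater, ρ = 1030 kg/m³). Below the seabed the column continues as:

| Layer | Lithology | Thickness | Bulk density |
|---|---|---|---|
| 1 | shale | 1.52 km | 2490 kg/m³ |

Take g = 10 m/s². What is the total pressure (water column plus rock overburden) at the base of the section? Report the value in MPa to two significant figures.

seawater: 1030 kg/m³ × 10 m/s² × 3820 m = 3.935×10^7 Pa = 39.35 MPa
shale: 2490 kg/m³ × 10 m/s² × 1520 m = 3.785×10^7 Pa = 37.85 MPa
Total = 39.35 + 37.85 = 77.194 MPa

77 MPa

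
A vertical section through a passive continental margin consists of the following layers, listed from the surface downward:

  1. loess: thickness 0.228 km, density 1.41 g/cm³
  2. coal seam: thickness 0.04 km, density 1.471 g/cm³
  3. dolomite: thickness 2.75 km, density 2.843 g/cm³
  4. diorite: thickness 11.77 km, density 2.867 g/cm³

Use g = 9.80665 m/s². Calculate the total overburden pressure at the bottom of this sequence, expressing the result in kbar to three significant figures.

4.11 kbar

loess: 1410 kg/m³ × 9.80665 m/s² × 228 m = 3.153×10^6 Pa = 0.03153 kbar
coal seam: 1471 kg/m³ × 9.80665 m/s² × 40 m = 5.770×10^5 Pa = 5.770×10^-3 kbar
dolomite: 2843 kg/m³ × 9.80665 m/s² × 2750 m = 7.667×10^7 Pa = 0.7667 kbar
diorite: 2867 kg/m³ × 9.80665 m/s² × 11770 m = 3.309×10^8 Pa = 3.309 kbar
Total = 0.03153 + 5.770×10^-3 + 0.7667 + 3.309 = 4.1132 kbar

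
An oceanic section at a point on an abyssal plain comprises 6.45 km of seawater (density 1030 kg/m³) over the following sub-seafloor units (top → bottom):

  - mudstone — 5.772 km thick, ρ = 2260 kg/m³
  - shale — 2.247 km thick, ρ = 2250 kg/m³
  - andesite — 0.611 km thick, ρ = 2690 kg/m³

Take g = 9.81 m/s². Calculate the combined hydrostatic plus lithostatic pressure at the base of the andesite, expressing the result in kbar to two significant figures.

2.6 kbar

seawater: 1030 kg/m³ × 9.81 m/s² × 6450 m = 6.517×10^7 Pa = 0.6517 kbar
mudstone: 2260 kg/m³ × 9.81 m/s² × 5772 m = 1.280×10^8 Pa = 1.280 kbar
shale: 2250 kg/m³ × 9.81 m/s² × 2247 m = 4.960×10^7 Pa = 0.4960 kbar
andesite: 2690 kg/m³ × 9.81 m/s² × 611 m = 1.612×10^7 Pa = 0.1612 kbar
Total = 0.6517 + 1.280 + 0.4960 + 0.1612 = 2.5886 kbar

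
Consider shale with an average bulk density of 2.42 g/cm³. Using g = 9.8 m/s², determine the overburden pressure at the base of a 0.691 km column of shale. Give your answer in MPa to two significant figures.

shale: 2420 kg/m³ × 9.8 m/s² × 691 m = 1.639×10^7 Pa = 16.39 MPa

16 MPa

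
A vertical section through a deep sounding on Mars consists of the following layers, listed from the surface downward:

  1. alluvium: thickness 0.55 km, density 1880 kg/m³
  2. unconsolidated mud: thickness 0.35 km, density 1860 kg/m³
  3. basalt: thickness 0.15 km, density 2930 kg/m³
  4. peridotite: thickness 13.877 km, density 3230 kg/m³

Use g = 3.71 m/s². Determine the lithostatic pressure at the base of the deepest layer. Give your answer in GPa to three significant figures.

alluvium: 1880 kg/m³ × 3.71 m/s² × 550 m = 3.836×10^6 Pa = 3.836×10^-3 GPa
unconsolidated mud: 1860 kg/m³ × 3.71 m/s² × 350 m = 2.415×10^6 Pa = 2.415×10^-3 GPa
basalt: 2930 kg/m³ × 3.71 m/s² × 150 m = 1.631×10^6 Pa = 1.631×10^-3 GPa
peridotite: 3230 kg/m³ × 3.71 m/s² × 13877 m = 1.663×10^8 Pa = 0.1663 GPa
Total = 3.836×10^-3 + 2.415×10^-3 + 1.631×10^-3 + 0.1663 = 0.17417 GPa

0.174 GPa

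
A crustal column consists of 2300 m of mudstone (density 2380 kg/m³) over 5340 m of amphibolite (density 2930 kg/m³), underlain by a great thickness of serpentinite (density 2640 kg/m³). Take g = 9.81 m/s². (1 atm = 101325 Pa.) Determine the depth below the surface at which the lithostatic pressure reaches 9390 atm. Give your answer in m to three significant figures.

Pressure at base of upper layers: 2380×9.81×2300 + 2930×9.81×5340 = 2.072×10^8 Pa = 2045 atm
Remaining pressure to be supplied by serpentinite: 9.514×10^8 − 2.072×10^8 = 7.443×10^8 Pa
Additional depth in serpentinite = 7.443×10^8 Pa / (2640 kg/m³ × 9.81 m/s²) = 28737 m
Total depth = 7640 m + 28737 m = 36377 m

36400 m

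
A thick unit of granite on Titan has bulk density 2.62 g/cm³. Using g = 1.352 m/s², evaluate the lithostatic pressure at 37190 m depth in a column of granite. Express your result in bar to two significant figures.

1300 bar

granite: 2620 kg/m³ × 1.352 m/s² × 37190 m = 1.317×10^8 Pa = 1317 bar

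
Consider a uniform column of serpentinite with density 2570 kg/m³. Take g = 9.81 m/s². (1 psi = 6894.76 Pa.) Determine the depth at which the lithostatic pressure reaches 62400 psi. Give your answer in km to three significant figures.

h = P/(ρg) = 62400 psi / (2570 kg/m³ × 9.81 m/s²) = 4.302×10^8 Pa / 25212 Pa/m = 17065 m
= 17.065 km

17.1 km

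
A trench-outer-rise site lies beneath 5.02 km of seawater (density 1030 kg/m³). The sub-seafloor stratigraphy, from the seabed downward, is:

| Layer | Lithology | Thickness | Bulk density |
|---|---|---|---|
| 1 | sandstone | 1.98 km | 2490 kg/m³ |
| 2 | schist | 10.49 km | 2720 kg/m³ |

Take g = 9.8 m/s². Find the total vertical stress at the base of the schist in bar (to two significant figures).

3800 bar

seawater: 1030 kg/m³ × 9.8 m/s² × 5020 m = 5.067×10^7 Pa = 506.7 bar
sandstone: 2490 kg/m³ × 9.8 m/s² × 1980 m = 4.832×10^7 Pa = 483.2 bar
schist: 2720 kg/m³ × 9.8 m/s² × 10490 m = 2.796×10^8 Pa = 2796 bar
Total = 506.7 + 483.2 + 2796 = 3786.1 bar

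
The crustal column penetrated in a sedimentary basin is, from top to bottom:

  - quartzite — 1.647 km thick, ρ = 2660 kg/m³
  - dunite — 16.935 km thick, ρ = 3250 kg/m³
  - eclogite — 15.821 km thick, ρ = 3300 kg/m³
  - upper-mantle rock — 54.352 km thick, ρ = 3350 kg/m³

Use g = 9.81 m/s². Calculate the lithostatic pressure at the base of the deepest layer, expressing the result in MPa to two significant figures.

quartzite: 2660 kg/m³ × 9.81 m/s² × 1647 m = 4.298×10^7 Pa = 42.98 MPa
dunite: 3250 kg/m³ × 9.81 m/s² × 16935 m = 5.399×10^8 Pa = 539.9 MPa
eclogite: 3300 kg/m³ × 9.81 m/s² × 15821 m = 5.122×10^8 Pa = 512.2 MPa
upper-mantle rock: 3350 kg/m³ × 9.81 m/s² × 54352 m = 1.786×10^9 Pa = 1786 MPa
Total = 42.98 + 539.9 + 512.2 + 1786 = 2881.3 MPa

2900 MPa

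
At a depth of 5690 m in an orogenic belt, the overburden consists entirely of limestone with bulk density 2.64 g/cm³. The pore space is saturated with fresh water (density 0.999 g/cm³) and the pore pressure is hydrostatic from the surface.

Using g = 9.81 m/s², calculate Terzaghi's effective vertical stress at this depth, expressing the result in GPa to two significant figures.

0.092 GPa

Overburden (lithostatic) stress σ_v:
limestone: 2640 kg/m³ × 9.81 m/s² × 5690 m = 1.474×10^8 Pa = 147.4 MPa
Pore pressure P_p = 999 kg/m³ × 9.81 m/s² × 5690 m = 5.576×10^7 Pa = 55.76 MPa
Effective stress σ' = σ_v − P_p = 147.4 − 55.76 = 91.599 MPa = 0.091599 GPa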